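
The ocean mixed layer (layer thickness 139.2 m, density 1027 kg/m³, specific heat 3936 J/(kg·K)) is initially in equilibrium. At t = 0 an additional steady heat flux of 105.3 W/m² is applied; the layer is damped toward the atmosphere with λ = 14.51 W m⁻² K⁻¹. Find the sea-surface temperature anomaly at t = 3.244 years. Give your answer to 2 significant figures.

6.7 K

Areal heat capacity C = ρ c_p D = 1027 × 3936 × 139.2 = 5.63×10^8 J/(m^2 K).
τ = C / λ = 5.63×10^8 / 14.51 = 3.88×10^7 s.
Equilibrium anomaly ΔT_eq = F / λ = 105.3 / 14.51 = 7.26 K.
t = 3.244 years = 1.02×10^8 s, so t/τ = 2.64.
ΔT(t) = ΔT_eq (1 − e^(−t/τ)) = 7.26 × (1 − e^−2.64) = 6.74 K.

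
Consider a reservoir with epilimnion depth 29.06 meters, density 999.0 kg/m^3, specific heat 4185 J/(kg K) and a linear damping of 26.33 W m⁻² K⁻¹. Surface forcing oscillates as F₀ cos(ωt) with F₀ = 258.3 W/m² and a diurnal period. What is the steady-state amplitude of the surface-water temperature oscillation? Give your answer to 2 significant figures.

Areal heat capacity C = ρ c_p D = 999.0 × 4185 × 29.06 = 1.21×10^8 J/(m^2 K).
Angular frequency ω = 2π / T = 2π / 86400 s = 7.27×10^-5 s⁻¹.
√((Cω)² + λ²) = √((8840)² + 26.33²) = 8840 W/(m²·K).
Amplitude A = F₀ / √((Cω)²+λ²) = 258.3 / 8840 = 0.0292 K.

0.029 K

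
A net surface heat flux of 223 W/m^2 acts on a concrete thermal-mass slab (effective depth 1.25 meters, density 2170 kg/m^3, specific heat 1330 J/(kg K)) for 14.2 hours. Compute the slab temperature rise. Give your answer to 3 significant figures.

3.16 K

Areal heat capacity C = ρ c_p D = 2170 × 1330 × 1.25 = 3.61×10^6 J/(m^2 K).
Net heat input Q = F Δt = 223 × (14.2 hours × 3600 s/hour) = 1.14×10^7 J/m².
ΔT = Q / C = 1.14×10^7 / 3.61×10^6 = 3.16 K.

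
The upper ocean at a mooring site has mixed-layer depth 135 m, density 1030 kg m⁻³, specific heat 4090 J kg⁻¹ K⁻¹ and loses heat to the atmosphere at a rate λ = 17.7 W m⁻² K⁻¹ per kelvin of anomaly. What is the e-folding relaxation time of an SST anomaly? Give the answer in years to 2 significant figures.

Areal heat capacity C = ρ c_p D = 1030 × 4090 × 135 = 5.69×10^8 J/(m²·K).
Relaxation time τ = C / λ = 5.69×10^8 / 17.7 = 3.21×10^7 s.
In years: 3.21×10^7 s / (3.156×10^7 s/year) = 1.02 years.

1.0 years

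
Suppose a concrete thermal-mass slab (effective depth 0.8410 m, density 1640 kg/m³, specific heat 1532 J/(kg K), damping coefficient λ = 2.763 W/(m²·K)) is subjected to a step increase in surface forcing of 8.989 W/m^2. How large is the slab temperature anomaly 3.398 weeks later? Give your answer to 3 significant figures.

3.03 K

Areal heat capacity C = ρ c_p D = 1640 × 1532 × 0.8410 = 2.11×10^6 J/(m²·K).
τ = C / λ = 2.11×10^6 / 2.763 = 7.65×10^5 s.
Equilibrium anomaly ΔT_eq = F / λ = 8.989 / 2.763 = 3.25 K.
t = 3.398 weeks = 2.06×10^6 s, so t/τ = 2.69.
ΔT(t) = ΔT_eq (1 − e^(−t/τ)) = 3.25 × (1 − e^−2.69) = 3.03 K.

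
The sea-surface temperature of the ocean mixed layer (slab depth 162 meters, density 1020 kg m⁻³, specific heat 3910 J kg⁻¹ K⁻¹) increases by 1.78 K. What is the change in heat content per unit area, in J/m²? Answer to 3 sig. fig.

Areal heat capacity C = ρ c_p D = 1020 × 3910 × 162 = 6.46×10^8 J/(m^2 K).
ΔQ = C ΔT = 6.46×10^8 × 1.78 = 1.15×10^9 J/m².

1.15×10^9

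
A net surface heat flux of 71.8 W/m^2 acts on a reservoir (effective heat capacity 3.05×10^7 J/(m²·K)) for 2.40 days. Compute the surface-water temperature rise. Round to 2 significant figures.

0.49 K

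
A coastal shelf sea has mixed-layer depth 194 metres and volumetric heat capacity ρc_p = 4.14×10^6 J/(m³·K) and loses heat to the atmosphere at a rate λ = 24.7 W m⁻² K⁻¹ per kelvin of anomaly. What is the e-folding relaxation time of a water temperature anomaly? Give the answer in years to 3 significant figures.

1.03 years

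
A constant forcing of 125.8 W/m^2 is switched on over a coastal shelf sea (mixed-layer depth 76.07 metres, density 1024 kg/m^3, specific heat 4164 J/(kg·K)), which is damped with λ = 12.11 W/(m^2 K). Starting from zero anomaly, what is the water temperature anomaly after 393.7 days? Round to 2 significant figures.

7.5 K

Areal heat capacity C = ρ c_p D = 1024 × 4164 × 76.07 = 3.24×10^8 J/(m²·K).
τ = C / λ = 3.24×10^8 / 12.11 = 2.68×10^7 s.
Equilibrium anomaly ΔT_eq = F / λ = 125.8 / 12.11 = 10.4 K.
t = 393.7 days = 3.40×10^7 s, so t/τ = 1.27.
ΔT(t) = ΔT_eq (1 − e^(−t/τ)) = 10.4 × (1 − e^−1.27) = 7.47 K.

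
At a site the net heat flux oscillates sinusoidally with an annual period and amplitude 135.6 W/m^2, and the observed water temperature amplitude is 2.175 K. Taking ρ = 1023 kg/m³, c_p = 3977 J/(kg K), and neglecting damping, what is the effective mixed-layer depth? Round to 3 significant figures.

76.9 m

ω = 2π / 3.15×10^7 s = 1.99×10^-7 s⁻¹.
Required C = F₀ / (A ω) = 135.6 / (2.175 × 1.99×10^-7) = 3.13×10^8 J/(m²·K).
D = C / (ρ c_p) = 3.13×10^8 / (1023 × 3977) = 76.9 m.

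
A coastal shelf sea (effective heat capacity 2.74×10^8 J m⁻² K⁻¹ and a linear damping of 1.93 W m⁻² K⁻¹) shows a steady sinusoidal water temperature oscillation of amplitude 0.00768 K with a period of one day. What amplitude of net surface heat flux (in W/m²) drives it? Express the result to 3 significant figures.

153

Areal heat capacity C = 2.74×10^8 J m⁻² K⁻¹ (given).
ω = 2π / 86400 s = 7.27×10^-5 s⁻¹.
√((Cω)² + λ²) = √((19900)² + 1.93²) = 19900 W/(m²·K).
F₀ = A × √((Cω)²+λ²) = 0.00768 × 19900 = 153 W/m².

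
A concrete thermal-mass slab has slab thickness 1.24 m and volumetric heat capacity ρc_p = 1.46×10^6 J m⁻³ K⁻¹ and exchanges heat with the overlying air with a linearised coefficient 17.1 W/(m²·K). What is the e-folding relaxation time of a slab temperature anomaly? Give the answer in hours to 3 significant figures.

Areal heat capacity C = ρc_p × D = 1.46×10^6 × 1.24 = 1.81×10^6 J/(m²·K).
Relaxation time τ = C / λ = 1.81×10^6 / 17.1 = 1.06×10^5 s.
In hours: 1.06×10^5 s / (3600 s/hour) = 29.4 hours.

29.4 hours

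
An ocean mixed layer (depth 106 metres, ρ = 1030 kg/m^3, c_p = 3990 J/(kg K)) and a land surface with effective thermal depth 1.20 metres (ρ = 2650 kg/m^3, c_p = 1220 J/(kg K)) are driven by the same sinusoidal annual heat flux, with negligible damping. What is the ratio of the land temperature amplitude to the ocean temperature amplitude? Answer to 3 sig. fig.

112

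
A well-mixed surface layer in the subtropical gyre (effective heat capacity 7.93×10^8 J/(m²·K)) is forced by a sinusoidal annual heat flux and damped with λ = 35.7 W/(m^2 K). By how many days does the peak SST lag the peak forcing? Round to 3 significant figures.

78.3 days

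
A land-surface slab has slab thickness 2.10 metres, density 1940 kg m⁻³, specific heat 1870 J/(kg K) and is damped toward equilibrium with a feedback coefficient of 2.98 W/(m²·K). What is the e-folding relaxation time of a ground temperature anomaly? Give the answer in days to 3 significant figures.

Areal heat capacity C = ρ c_p D = 1940 × 1870 × 2.10 = 7.62×10^6 J m⁻² K⁻¹.
Relaxation time τ = C / λ = 7.62×10^6 / 2.98 = 2.56×10^6 s.
In days: 2.56×10^6 s / (86400 s/day) = 29.6 days.

29.6 days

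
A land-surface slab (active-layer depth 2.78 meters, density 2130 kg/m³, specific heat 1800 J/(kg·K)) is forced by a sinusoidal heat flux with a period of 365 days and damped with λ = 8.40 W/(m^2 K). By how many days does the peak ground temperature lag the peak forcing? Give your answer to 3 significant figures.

Areal heat capacity C = ρ c_p D = 2130 × 1800 × 2.78 = 1.07×10^7 J/(m^2 K).
ω = 2π / 3.15×10^7 s = 1.99×10^-7 s⁻¹.
Phase lag φ = arctan(Cω/λ) = arctan(2.12/8.40) = 0.248 rad.
Time lag = φ / ω = 0.248 / 1.99×10^-7 = 1.24×10^6 s = 14.4 days.

14.4 days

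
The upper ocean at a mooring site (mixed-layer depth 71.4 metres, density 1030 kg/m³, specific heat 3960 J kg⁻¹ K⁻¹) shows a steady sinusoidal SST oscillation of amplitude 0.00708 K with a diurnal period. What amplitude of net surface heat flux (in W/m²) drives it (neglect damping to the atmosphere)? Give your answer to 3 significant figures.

Areal heat capacity C = ρ c_p D = 1030 × 3960 × 71.4 = 2.91×10^8 J m⁻² K⁻¹.
ω = 2π / 86400 s = 7.27×10^-5 s⁻¹.
Cω = 2.91×10^8 × 7.27×10^-5 = 21200 W/(m²·K).
F₀ = A × Cω = 0.00708 × 21200 = 150 W/m².

150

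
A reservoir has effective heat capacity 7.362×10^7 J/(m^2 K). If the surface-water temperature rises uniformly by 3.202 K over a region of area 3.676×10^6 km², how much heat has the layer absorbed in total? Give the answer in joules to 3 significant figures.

8.67×10^20 J

Areal heat capacity C = 7.362×10^7 J/(m^2 K) (given).
Heat per unit area: q = C ΔT = 7.36×10^7 × 3.202 = 2.36×10^8 J/m².
Total heat: Q = q × A = 2.36×10^8 × (3.676×10^6 × 10⁶ m²) = 8.67×10^20 J.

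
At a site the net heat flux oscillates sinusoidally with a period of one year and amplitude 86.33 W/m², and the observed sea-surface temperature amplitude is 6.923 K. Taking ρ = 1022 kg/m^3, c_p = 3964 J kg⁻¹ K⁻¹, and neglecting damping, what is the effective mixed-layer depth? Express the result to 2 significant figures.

ω = 2π / 3.15×10^7 s = 1.99×10^-7 s⁻¹.
Required C = F₀ / (A ω) = 86.33 / (6.923 × 1.99×10^-7) = 6.26×10^7 J/(m²·K).
D = C / (ρ c_p) = 6.26×10^7 / (1022 × 3964) = 15.4 m.

15 m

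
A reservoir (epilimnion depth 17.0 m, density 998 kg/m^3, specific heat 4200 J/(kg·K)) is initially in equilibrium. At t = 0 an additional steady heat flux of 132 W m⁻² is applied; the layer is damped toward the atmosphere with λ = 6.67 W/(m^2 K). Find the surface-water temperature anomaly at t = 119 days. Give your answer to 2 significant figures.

Areal heat capacity C = ρ c_p D = 998 × 4200 × 17.0 = 7.13×10^7 J/(m²·K).
τ = C / λ = 7.13×10^7 / 6.67 = 1.07×10^7 s.
Equilibrium anomaly ΔT_eq = F / λ = 132 / 6.67 = 19.8 K.
t = 119 days = 1.03×10^7 s, so t/τ = 0.962.
ΔT(t) = ΔT_eq (1 − e^(−t/τ)) = 19.8 × (1 − e^−0.962) = 12.2 K.

12 K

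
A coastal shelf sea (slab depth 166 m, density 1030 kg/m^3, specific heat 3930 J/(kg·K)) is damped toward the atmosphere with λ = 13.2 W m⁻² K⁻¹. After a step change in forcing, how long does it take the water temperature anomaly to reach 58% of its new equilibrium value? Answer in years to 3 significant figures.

Areal heat capacity C = ρ c_p D = 1030 × 3930 × 166 = 6.72×10^8 J m⁻² K⁻¹.
τ = C / λ = 6.72×10^8 / 13.2 = 5.09×10^7 s.
Fraction reached: 1 − e^(−t/τ) = 0.58 ⇒ t = −τ ln(1 − 0.58) = τ × 0.868.
t = 4.42×10^7 s = 1.40 years.

1.40 years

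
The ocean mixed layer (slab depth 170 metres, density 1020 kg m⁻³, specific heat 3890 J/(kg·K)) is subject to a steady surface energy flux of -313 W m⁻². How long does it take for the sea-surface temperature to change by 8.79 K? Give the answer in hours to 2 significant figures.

5300 hours

Areal heat capacity C = ρ c_p D = 1020 × 3890 × 170 = 6.75×10^8 J/(m²·K).
Time required: Δt = C ΔT / F = 6.75×10^8 × -8.79 / -313 = 1.89×10^7 s.
In hours: 1.89×10^7 s / (3600 s/hour) = 5260 hours.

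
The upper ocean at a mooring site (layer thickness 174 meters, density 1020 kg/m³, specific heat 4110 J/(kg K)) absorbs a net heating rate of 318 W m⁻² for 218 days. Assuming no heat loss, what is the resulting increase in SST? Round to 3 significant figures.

Areal heat capacity C = ρ c_p D = 1020 × 4110 × 174 = 7.29×10^8 J m⁻² K⁻¹.
Net heat input Q = F Δt = 318 × (218 days × 86400 s/day) = 5.99×10^9 J/m².
ΔT = Q / C = 5.99×10^9 / 7.29×10^8 = 8.21 K.

8.21 K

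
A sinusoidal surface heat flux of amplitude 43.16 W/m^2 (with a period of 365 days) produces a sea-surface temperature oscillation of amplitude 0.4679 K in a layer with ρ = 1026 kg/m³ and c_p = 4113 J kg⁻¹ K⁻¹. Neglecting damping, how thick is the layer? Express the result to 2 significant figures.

ω = 2π / 3.15×10^7 s = 1.99×10^-7 s⁻¹.
Required C = F₀ / (A ω) = 43.16 / (0.4679 × 1.99×10^-7) = 4.63×10^8 J/(m²·K).
D = C / (ρ c_p) = 4.63×10^8 / (1026 × 4113) = 110 m.

110 m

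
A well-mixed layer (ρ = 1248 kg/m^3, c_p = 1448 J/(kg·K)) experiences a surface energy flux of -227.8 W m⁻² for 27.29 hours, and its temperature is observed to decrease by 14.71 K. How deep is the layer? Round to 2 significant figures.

Heat input Q = F Δt = -227.8 × 98200 s = -2.24×10^7 J/m².
Required areal heat capacity C = Q / ΔT = 1.52×10^6 J/(m²·K).
Depth D = C / (ρ c_p) = 1.52×10^6 / (1248 × 1448) = 0.842 m.

0.84 m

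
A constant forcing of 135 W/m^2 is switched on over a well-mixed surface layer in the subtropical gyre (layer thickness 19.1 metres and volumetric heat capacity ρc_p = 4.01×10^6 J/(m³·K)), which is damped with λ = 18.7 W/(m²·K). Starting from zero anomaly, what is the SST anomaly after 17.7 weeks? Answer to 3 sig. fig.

Areal heat capacity C = ρc_p × D = 4.01×10^6 × 19.1 = 7.66×10^7 J m⁻² K⁻¹.
τ = C / λ = 7.66×10^7 / 18.7 = 4.10×10^6 s.
Equilibrium anomaly ΔT_eq = F / λ = 135 / 18.7 = 7.22 K.
t = 17.7 weeks = 1.07×10^7 s, so t/τ = 2.61.
ΔT(t) = ΔT_eq (1 − e^(−t/τ)) = 7.22 × (1 − e^−2.61) = 6.69 K.

6.69 K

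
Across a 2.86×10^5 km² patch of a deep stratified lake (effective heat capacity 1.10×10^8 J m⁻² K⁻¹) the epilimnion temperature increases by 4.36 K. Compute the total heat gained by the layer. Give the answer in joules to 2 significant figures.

1.4×10^20 J

Areal heat capacity C = 1.10×10^8 J m⁻² K⁻¹ (given).
Heat per unit area: q = C ΔT = 1.10×10^8 × 4.36 = 4.80×10^8 J/m².
Total heat: Q = q × A = 4.80×10^8 × (2.86×10^5 × 10⁶ m²) = 1.37×10^20 J.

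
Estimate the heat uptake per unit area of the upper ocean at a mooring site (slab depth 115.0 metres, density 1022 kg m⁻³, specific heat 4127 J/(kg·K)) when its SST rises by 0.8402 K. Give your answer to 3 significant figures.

Areal heat capacity C = ρ c_p D = 1022 × 4127 × 115.0 = 4.85×10^8 J/(m²·K).
ΔQ = C ΔT = 4.85×10^8 × 0.8402 = 4.08×10^8 J/m².

4.08×10^8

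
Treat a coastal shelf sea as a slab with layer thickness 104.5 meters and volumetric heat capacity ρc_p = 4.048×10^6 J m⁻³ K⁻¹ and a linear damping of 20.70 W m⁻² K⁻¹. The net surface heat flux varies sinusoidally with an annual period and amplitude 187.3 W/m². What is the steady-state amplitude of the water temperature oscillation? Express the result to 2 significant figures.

Areal heat capacity C = ρc_p × D = 4.048×10^6 × 104.5 = 4.23×10^8 J/(m²·K).
Angular frequency ω = 2π / T = 2π / 3.15×10^7 s = 1.99×10^-7 s⁻¹.
√((Cω)² + λ²) = √((84.3)² + 20.70²) = 86.8 W/(m²·K).
Amplitude A = F₀ / √((Cω)²+λ²) = 187.3 / 86.8 = 2.16 K.

2.2 K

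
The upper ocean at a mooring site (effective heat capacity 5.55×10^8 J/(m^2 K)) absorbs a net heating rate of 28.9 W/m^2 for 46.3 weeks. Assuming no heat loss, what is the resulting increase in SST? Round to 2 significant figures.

1.5 K

Areal heat capacity C = 5.55×10^8 J/(m^2 K) (given).
Net heat input Q = F Δt = 28.9 × (46.3 weeks × 6.048×10^5 s/week) = 8.09×10^8 J/m².
ΔT = Q / C = 8.09×10^8 / 5.55×10^8 = 1.46 K.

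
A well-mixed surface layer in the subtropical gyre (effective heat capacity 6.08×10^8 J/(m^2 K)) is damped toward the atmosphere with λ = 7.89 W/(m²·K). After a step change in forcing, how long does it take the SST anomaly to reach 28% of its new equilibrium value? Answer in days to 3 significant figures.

293 days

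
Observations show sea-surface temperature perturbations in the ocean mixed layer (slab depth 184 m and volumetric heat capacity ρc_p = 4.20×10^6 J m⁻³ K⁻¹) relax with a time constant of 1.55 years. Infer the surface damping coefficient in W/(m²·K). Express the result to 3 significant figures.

15.8

Areal heat capacity C = ρc_p × D = 4.20×10^6 × 184 = 7.73×10^8 J/(m²·K).
τ = 1.55 years = 4.89×10^7 s.
λ = C / τ = 7.73×10^8 / 4.89×10^7 = 15.8 W/(m²·K).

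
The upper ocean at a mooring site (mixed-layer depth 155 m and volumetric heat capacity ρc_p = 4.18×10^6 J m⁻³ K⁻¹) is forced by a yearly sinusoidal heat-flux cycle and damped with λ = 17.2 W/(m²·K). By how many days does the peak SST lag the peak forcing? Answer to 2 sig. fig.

84 days

Areal heat capacity C = ρc_p × D = 4.18×10^6 × 155 = 6.48×10^8 J/(m^2 K).
ω = 2π / 3.15×10^7 s = 1.99×10^-7 s⁻¹.
Phase lag φ = arctan(Cω/λ) = arctan(129/17.2) = 1.44 rad.
Time lag = φ / ω = 1.44 / 1.99×10^-7 = 7.22×10^6 s = 83.6 days.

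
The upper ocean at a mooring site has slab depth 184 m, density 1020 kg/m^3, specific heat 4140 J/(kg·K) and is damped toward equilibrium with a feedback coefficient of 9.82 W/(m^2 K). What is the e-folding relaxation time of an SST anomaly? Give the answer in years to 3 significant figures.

2.51 years

Areal heat capacity C = ρ c_p D = 1020 × 4140 × 184 = 7.77×10^8 J/(m²·K).
Relaxation time τ = C / λ = 7.77×10^8 / 9.82 = 7.91×10^7 s.
In years: 7.91×10^7 s / (3.156×10^7 s/year) = 2.51 years.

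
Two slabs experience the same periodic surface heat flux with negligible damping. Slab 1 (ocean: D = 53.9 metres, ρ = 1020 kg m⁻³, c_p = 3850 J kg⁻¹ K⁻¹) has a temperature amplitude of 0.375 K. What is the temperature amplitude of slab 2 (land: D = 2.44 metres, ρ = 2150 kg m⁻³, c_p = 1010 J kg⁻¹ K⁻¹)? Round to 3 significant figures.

15.0 K

C_ocean = 2.12×10^8 J/(m²·K); C_land = 5.30×10^6 J/(m²·K).
A ∝ 1/C ⇒ A_land = A_ocean × C_ocean/C_land = 0.375 × 39.9 = 15.0 K.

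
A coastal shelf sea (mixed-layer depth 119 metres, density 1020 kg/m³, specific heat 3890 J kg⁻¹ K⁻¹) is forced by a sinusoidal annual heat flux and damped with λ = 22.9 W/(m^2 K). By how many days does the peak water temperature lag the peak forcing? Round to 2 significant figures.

77 days

Areal heat capacity C = ρ c_p D = 1020 × 3890 × 119 = 4.72×10^8 J/(m^2 K).
ω = 2π / 3.15×10^7 s = 1.99×10^-7 s⁻¹.
Phase lag φ = arctan(Cω/λ) = arctan(94.1/22.9) = 1.33 rad.
Time lag = φ / ω = 1.33 / 1.99×10^-7 = 6.69×10^6 s = 77.4 days.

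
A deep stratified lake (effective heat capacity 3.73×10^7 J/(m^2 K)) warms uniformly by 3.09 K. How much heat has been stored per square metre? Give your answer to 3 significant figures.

1.15×10^8

Areal heat capacity C = 3.73×10^7 J/(m^2 K) (given).
ΔQ = C ΔT = 3.73×10^7 × 3.09 = 1.15×10^8 J/m².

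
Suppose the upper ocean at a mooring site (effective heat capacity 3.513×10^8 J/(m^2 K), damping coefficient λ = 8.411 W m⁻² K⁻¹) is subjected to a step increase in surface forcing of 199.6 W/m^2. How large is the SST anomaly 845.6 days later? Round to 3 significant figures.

19.6 K

Areal heat capacity C = 3.513×10^8 J/(m^2 K) (given).
τ = C / λ = 3.51×10^8 / 8.411 = 4.18×10^7 s.
Equilibrium anomaly ΔT_eq = F / λ = 199.6 / 8.411 = 23.7 K.
t = 845.6 days = 7.31×10^7 s, so t/τ = 1.75.
ΔT(t) = ΔT_eq (1 − e^(−t/τ)) = 23.7 × (1 − e^−1.75) = 19.6 K.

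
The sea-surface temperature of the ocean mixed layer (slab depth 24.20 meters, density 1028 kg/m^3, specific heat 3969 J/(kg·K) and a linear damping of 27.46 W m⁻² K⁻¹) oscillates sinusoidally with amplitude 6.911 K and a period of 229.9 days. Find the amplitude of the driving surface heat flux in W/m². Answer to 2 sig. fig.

290

Areal heat capacity C = ρ c_p D = 1028 × 3969 × 24.20 = 9.87×10^7 J/(m²·K).
ω = 2π / 1.99×10^7 s = 3.16×10^-7 s⁻¹.
√((Cω)² + λ²) = √((31.2)² + 27.46²) = 41.6 W/(m²·K).
F₀ = A × √((Cω)²+λ²) = 6.911 × 41.6 = 287 W/m².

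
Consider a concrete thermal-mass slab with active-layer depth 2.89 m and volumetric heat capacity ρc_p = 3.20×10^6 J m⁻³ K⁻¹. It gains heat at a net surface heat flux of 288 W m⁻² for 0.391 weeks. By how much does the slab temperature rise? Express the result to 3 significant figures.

Areal heat capacity C = ρc_p × D = 3.20×10^6 × 2.89 = 9.25×10^6 J m⁻² K⁻¹.
Net heat input Q = F Δt = 288 × (0.391 weeks × 6.048×10^5 s/week) = 6.81×10^7 J/m².
ΔT = Q / C = 6.81×10^7 / 9.25×10^6 = 7.36 K.

7.36 K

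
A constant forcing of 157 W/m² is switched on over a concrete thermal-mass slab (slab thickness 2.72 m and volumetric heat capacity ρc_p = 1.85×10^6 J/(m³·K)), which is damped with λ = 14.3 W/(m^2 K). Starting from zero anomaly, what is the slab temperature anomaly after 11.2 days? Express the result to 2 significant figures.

Areal heat capacity C = ρc_p × D = 1.85×10^6 × 2.72 = 5.03×10^6 J m⁻² K⁻¹.
τ = C / λ = 5.03×10^6 / 14.3 = 3.52×10^5 s.
Equilibrium anomaly ΔT_eq = F / λ = 157 / 14.3 = 11.0 K.
t = 11.2 days = 9.68×10^5 s, so t/τ = 2.75.
ΔT(t) = ΔT_eq (1 − e^(−t/τ)) = 11.0 × (1 − e^−2.75) = 10.3 K.

10 K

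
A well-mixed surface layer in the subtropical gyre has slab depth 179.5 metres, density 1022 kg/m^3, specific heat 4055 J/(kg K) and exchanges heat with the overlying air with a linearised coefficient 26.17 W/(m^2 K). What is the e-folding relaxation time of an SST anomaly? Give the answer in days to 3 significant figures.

329 days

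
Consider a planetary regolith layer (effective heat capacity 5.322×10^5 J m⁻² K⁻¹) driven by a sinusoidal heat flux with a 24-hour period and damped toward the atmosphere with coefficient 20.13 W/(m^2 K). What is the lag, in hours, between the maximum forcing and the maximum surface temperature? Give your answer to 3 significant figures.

4.17 hours

Areal heat capacity C = 5.322×10^5 J m⁻² K⁻¹ (given).
ω = 2π / 86400 s = 7.27×10^-5 s⁻¹.
Phase lag φ = arctan(Cω/λ) = arctan(38.7/20.13) = 1.09 rad.
Time lag = φ / ω = 1.09 / 7.27×10^-5 = 15000 s = 4.17 hours.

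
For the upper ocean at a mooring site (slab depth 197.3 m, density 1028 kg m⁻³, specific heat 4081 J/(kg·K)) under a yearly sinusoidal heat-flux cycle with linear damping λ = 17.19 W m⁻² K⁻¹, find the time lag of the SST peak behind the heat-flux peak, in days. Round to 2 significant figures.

85 days

Areal heat capacity C = ρ c_p D = 1028 × 4081 × 197.3 = 8.28×10^8 J m⁻² K⁻¹.
ω = 2π / 3.15×10^7 s = 1.99×10^-7 s⁻¹.
Phase lag φ = arctan(Cω/λ) = arctan(165/17.19) = 1.47 rad.
Time lag = φ / ω = 1.47 / 1.99×10^-7 = 7.36×10^6 s = 85.2 days.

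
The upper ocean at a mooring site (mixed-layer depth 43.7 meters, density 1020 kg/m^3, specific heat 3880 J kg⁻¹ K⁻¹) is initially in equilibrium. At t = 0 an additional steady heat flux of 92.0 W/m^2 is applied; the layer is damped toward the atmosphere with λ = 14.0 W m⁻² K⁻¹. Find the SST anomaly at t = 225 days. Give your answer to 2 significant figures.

Areal heat capacity C = ρ c_p D = 1020 × 3880 × 43.7 = 1.73×10^8 J/(m^2 K).
τ = C / λ = 1.73×10^8 / 14.0 = 1.24×10^7 s.
Equilibrium anomaly ΔT_eq = F / λ = 92.0 / 14.0 = 6.57 K.
t = 225 days = 1.94×10^7 s, so t/τ = 1.57.
ΔT(t) = ΔT_eq (1 − e^(−t/τ)) = 6.57 × (1 − e^−1.57) = 5.21 K.

5.2 K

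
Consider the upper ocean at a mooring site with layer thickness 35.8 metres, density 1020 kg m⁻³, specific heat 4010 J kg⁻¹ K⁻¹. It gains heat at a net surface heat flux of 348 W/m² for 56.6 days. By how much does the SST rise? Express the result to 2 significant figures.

Areal heat capacity C = ρ c_p D = 1020 × 4010 × 35.8 = 1.46×10^8 J/(m^2 K).
Net heat input Q = F Δt = 348 × (56.6 days × 86400 s/day) = 1.70×10^9 J/m².
ΔT = Q / C = 1.70×10^9 / 1.46×10^8 = 11.6 K.

12 K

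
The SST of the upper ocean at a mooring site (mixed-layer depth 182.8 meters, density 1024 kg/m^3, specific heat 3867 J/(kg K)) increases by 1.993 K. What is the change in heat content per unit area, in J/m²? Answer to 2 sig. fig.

Areal heat capacity C = ρ c_p D = 1024 × 3867 × 182.8 = 7.24×10^8 J/(m²·K).
ΔQ = C ΔT = 7.24×10^8 × 1.993 = 1.44×10^9 J/m².

1.4×10^9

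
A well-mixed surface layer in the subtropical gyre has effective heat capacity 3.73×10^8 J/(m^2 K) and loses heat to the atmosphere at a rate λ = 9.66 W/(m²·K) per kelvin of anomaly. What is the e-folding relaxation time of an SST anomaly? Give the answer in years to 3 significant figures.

Areal heat capacity C = 3.73×10^8 J/(m^2 K) (given).
Relaxation time τ = C / λ = 3.73×10^8 / 9.66 = 3.86×10^7 s.
In years: 3.86×10^7 s / (3.156×10^7 s/year) = 1.22 years.

1.22 years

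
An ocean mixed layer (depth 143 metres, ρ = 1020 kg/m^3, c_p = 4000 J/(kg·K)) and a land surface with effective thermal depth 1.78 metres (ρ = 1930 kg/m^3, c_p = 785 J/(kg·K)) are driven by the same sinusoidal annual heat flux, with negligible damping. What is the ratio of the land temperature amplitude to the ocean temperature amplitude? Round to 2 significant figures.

220

C_ocean = 1020 × 4000 × 143 = 5.83×10^8 J/(m²·K).
C_land = 1930 × 785 × 1.78 = 2.70×10^6 J/(m²·K).
Undamped amplitude ∝ 1/C, so A_land/A_ocean = C_ocean/C_land = 216.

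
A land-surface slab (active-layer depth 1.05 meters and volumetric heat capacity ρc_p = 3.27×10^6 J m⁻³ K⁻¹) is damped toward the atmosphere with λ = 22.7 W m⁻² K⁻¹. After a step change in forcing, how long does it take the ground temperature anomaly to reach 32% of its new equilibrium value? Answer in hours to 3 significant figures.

Areal heat capacity C = ρc_p × D = 3.27×10^6 × 1.05 = 3.43×10^6 J m⁻² K⁻¹.
τ = C / λ = 3.43×10^6 / 22.7 = 1.51×10^5 s.
Fraction reached: 1 − e^(−t/τ) = 0.32 ⇒ t = −τ ln(1 − 0.32) = τ × 0.386.
t = 58300 s = 16.2 hours.

16.2 hours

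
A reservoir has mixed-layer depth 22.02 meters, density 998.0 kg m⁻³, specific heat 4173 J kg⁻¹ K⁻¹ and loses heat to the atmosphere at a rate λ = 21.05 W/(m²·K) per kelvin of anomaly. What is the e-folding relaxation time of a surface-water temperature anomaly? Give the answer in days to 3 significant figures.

50.4 days

Areal heat capacity C = ρ c_p D = 998.0 × 4173 × 22.02 = 9.17×10^7 J m⁻² K⁻¹.
Relaxation time τ = C / λ = 9.17×10^7 / 21.05 = 4.36×10^6 s.
In days: 4.36×10^6 s / (86400 s/day) = 50.4 days.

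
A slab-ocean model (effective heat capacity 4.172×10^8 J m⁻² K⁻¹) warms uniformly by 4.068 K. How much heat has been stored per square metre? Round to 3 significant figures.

Areal heat capacity C = 4.172×10^8 J m⁻² K⁻¹ (given).
ΔQ = C ΔT = 4.17×10^8 × 4.068 = 1.70×10^9 J/m².

1.70×10^9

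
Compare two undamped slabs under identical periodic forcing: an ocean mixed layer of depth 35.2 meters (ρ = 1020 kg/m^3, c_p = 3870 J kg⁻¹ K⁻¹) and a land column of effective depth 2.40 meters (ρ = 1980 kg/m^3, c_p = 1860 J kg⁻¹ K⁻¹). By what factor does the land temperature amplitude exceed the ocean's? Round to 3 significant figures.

15.7

C_ocean = 1020 × 3870 × 35.2 = 1.39×10^8 J/(m²·K).
C_land = 1980 × 1860 × 2.40 = 8.84×10^6 J/(m²·K).
Undamped amplitude ∝ 1/C, so A_land/A_ocean = C_ocean/C_land = 15.7.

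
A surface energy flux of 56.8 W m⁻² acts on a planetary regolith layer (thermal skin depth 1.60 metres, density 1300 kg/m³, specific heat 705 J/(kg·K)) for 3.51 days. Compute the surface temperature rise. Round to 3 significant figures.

11.7 K

Areal heat capacity C = ρ c_p D = 1300 × 705 × 1.60 = 1.47×10^6 J/(m^2 K).
Net heat input Q = F Δt = 56.8 × (3.51 days × 86400 s/day) = 1.72×10^7 J/m².
ΔT = Q / C = 1.72×10^7 / 1.47×10^6 = 11.7 K.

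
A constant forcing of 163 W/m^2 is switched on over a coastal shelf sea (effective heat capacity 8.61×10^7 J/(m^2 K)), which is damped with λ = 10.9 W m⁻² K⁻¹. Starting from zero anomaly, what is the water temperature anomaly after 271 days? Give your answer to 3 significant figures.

14.2 K

Areal heat capacity C = 8.61×10^7 J/(m^2 K) (given).
τ = C / λ = 8.61×10^7 / 10.9 = 7.90×10^6 s.
Equilibrium anomaly ΔT_eq = F / λ = 163 / 10.9 = 15.0 K.
t = 271 days = 2.34×10^7 s, so t/τ = 2.96.
ΔT(t) = ΔT_eq (1 − e^(−t/τ)) = 15.0 × (1 − e^−2.96) = 14.2 K.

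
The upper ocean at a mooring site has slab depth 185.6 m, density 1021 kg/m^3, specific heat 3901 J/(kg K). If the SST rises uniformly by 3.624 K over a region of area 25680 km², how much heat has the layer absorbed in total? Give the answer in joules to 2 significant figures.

6.9×10^19 J

Areal heat capacity C = ρ c_p D = 1021 × 3901 × 185.6 = 7.39×10^8 J/(m²·K).
Heat per unit area: q = C ΔT = 7.39×10^8 × 3.624 = 2.68×10^9 J/m².
Total heat: Q = q × A = 2.68×10^9 × (25680 × 10⁶ m²) = 6.88×10^19 J.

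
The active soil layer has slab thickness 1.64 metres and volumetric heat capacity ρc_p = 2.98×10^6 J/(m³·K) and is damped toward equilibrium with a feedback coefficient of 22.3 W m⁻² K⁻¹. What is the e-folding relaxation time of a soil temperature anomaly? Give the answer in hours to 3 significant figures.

Areal heat capacity C = ρc_p × D = 2.98×10^6 × 1.64 = 4.89×10^6 J/(m^2 K).
Relaxation time τ = C / λ = 4.89×10^6 / 22.3 = 2.19×10^5 s.
In hours: 2.19×10^5 s / (3600 s/hour) = 60.9 hours.

60.9 hours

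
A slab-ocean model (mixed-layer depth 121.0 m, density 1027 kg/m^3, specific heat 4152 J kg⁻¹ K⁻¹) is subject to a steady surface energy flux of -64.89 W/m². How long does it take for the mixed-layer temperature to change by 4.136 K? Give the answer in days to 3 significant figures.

381 days

Areal heat capacity C = ρ c_p D = 1027 × 4152 × 121.0 = 5.16×10^8 J/(m²·K).
Time required: Δt = C ΔT / F = 5.16×10^8 × -4.136 / -64.89 = 3.29×10^7 s.
In days: 3.29×10^7 s / (86400 s/day) = 381 days.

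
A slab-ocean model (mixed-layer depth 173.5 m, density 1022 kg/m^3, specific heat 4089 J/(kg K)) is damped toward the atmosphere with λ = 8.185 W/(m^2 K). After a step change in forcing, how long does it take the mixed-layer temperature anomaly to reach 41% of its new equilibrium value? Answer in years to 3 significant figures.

Areal heat capacity C = ρ c_p D = 1022 × 4089 × 173.5 = 7.25×10^8 J m⁻² K⁻¹.
τ = C / λ = 7.25×10^8 / 8.185 = 8.86×10^7 s.
Fraction reached: 1 − e^(−t/τ) = 0.41 ⇒ t = −τ ln(1 − 0.41) = τ × 0.528.
t = 4.67×10^7 s = 1.48 years.

1.48 years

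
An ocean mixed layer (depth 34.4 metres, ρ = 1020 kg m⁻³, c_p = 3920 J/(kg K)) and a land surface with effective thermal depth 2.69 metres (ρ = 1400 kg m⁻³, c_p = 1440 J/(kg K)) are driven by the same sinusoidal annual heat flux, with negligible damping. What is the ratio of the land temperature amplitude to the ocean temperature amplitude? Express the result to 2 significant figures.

C_ocean = 1020 × 3920 × 34.4 = 1.38×10^8 J/(m²·K).
C_land = 1400 × 1440 × 2.69 = 5.42×10^6 J/(m²·K).
Undamped amplitude ∝ 1/C, so A_land/A_ocean = C_ocean/C_land = 25.4.

25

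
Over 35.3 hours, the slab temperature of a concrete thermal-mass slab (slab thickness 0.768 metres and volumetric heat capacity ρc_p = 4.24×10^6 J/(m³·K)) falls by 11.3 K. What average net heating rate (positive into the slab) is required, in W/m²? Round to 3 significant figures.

Areal heat capacity C = ρc_p × D = 4.24×10^6 × 0.768 = 3.26×10^6 J/(m^2 K).
Required heat per unit area: Q = C ΔT = 3.26×10^6 × -11.3 = -3.68×10^7 J/m².
Flux F = Q / Δt = -3.68×10^7 / 1.27×10^5 s = -290 W/m².

-290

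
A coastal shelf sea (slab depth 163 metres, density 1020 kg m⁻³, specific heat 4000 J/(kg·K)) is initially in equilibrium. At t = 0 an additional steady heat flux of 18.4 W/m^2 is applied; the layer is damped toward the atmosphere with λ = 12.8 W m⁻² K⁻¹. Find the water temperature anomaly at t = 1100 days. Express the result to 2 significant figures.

1.2 K

Areal heat capacity C = ρ c_p D = 1020 × 4000 × 163 = 6.65×10^8 J m⁻² K⁻¹.
τ = C / λ = 6.65×10^8 / 12.8 = 5.20×10^7 s.
Equilibrium anomaly ΔT_eq = F / λ = 18.4 / 12.8 = 1.44 K.
t = 1100 days = 9.50×10^7 s, so t/τ = 1.83.
ΔT(t) = ΔT_eq (1 − e^(−t/τ)) = 1.44 × (1 − e^−1.83) = 1.21 K.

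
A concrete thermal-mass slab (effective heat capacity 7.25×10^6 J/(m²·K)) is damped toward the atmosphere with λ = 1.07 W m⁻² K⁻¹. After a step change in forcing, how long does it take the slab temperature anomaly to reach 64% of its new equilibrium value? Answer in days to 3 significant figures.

Areal heat capacity C = 7.25×10^6 J/(m²·K) (given).
τ = C / λ = 7.25×10^6 / 1.07 = 6.78×10^6 s.
Fraction reached: 1 − e^(−t/τ) = 0.64 ⇒ t = −τ ln(1 − 0.64) = τ × 1.02.
t = 6.92×10^6 s = 80.1 days.

80.1 days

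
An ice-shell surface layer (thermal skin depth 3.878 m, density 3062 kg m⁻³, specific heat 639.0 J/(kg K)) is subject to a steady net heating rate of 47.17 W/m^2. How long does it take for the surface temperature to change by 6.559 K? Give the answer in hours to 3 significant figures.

Areal heat capacity C = ρ c_p D = 3062 × 639.0 × 3.878 = 7.59×10^6 J/(m^2 K).
Time required: Δt = C ΔT / F = 7.59×10^6 × 6.559 / 47.17 = 1.06×10^6 s.
In hours: 1.06×10^6 s / (3600 s/hour) = 293 hours.

293 hours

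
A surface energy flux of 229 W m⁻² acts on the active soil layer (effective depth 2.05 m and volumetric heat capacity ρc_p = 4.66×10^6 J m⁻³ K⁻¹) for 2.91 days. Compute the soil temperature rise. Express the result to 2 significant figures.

Areal heat capacity C = ρc_p × D = 4.66×10^6 × 2.05 = 9.55×10^6 J m⁻² K⁻¹.
Net heat input Q = F Δt = 229 × (2.91 days × 86400 s/day) = 5.76×10^7 J/m².
ΔT = Q / C = 5.76×10^7 / 9.55×10^6 = 6.03 K.

6.0 K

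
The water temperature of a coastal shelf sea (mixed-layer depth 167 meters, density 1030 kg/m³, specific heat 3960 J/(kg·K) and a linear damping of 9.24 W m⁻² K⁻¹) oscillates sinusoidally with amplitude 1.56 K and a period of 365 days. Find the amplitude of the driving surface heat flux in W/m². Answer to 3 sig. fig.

Areal heat capacity C = ρ c_p D = 1030 × 3960 × 167 = 6.81×10^8 J/(m²·K).
ω = 2π / 3.15×10^7 s = 1.99×10^-7 s⁻¹.
√((Cω)² + λ²) = √((136)² + 9.24²) = 136 W/(m²·K).
F₀ = A × √((Cω)²+λ²) = 1.56 × 136 = 212 W/m².

212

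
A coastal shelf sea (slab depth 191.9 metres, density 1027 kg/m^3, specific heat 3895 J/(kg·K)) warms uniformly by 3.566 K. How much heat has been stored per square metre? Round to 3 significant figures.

Areal heat capacity C = ρ c_p D = 1027 × 3895 × 191.9 = 7.68×10^8 J/(m^2 K).
ΔQ = C ΔT = 7.68×10^8 × 3.566 = 2.74×10^9 J/m².

2.74×10^9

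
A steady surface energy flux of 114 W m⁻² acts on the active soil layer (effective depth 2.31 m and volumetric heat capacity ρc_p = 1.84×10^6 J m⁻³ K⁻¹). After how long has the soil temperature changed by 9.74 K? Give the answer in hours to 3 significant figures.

Areal heat capacity C = ρc_p × D = 1.84×10^6 × 2.31 = 4.25×10^6 J m⁻² K⁻¹.
Time required: Δt = C ΔT / F = 4.25×10^6 × 9.74 / 114 = 3.63×10^5 s.
In hours: 3.63×10^5 s / (3600 s/hour) = 101 hours.

101 hours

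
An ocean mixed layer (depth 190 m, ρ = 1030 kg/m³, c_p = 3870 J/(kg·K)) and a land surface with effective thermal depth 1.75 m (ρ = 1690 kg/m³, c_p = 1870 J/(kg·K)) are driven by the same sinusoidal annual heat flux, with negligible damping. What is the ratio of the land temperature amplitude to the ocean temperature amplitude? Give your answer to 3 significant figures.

C_ocean = 1030 × 3870 × 190 = 7.57×10^8 J/(m²·K).
C_land = 1690 × 1870 × 1.75 = 5.53×10^6 J/(m²·K).
Undamped amplitude ∝ 1/C, so A_land/A_ocean = C_ocean/C_land = 137.

137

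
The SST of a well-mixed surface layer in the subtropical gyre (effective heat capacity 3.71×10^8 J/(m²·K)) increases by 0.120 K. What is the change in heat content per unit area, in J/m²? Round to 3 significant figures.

Areal heat capacity C = 3.71×10^8 J/(m²·K) (given).
ΔQ = C ΔT = 3.71×10^8 × 0.120 = 4.45×10^7 J/m².

4.45×10^7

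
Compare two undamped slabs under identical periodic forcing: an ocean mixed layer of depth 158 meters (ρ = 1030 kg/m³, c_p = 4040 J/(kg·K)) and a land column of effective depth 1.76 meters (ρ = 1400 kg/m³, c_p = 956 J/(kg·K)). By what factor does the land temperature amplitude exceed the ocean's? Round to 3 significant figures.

C_ocean = 1030 × 4040 × 158 = 6.57×10^8 J/(m²·K).
C_land = 1400 × 956 × 1.76 = 2.36×10^6 J/(m²·K).
Undamped amplitude ∝ 1/C, so A_land/A_ocean = C_ocean/C_land = 279.

279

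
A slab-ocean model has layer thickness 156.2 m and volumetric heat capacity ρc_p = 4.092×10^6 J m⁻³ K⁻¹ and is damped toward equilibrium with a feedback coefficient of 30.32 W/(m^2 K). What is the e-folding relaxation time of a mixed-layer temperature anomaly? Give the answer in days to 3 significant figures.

Areal heat capacity C = ρc_p × D = 4.092×10^6 × 156.2 = 6.39×10^8 J/(m²·K).
Relaxation time τ = C / λ = 6.39×10^8 / 30.32 = 2.11×10^7 s.
In days: 2.11×10^7 s / (86400 s/day) = 244 days.

244 days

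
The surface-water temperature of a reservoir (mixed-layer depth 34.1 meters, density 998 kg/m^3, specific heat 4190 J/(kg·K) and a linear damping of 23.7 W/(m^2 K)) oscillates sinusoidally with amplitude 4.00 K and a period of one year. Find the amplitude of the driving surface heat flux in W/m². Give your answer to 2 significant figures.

150

Areal heat capacity C = ρ c_p D = 998 × 4190 × 34.1 = 1.43×10^8 J/(m^2 K).
ω = 2π / 3.15×10^7 s = 1.99×10^-7 s⁻¹.
√((Cω)² + λ²) = √((28.4)² + 23.7²) = 37.0 W/(m²·K).
F₀ = A × √((Cω)²+λ²) = 4.00 × 37.0 = 148 W/m².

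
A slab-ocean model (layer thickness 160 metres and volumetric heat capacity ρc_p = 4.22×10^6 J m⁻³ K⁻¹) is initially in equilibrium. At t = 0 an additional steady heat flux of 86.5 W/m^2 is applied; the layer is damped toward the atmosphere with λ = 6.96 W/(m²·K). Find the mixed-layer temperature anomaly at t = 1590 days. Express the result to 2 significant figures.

Areal heat capacity C = ρc_p × D = 4.22×10^6 × 160 = 6.75×10^8 J/(m²·K).
τ = C / λ = 6.75×10^8 / 6.96 = 9.70×10^7 s.
Equilibrium anomaly ΔT_eq = F / λ = 86.5 / 6.96 = 12.4 K.
t = 1590 days = 1.37×10^8 s, so t/τ = 1.42.
ΔT(t) = ΔT_eq (1 − e^(−t/τ)) = 12.4 × (1 − e^−1.42) = 9.41 K.

9.4 K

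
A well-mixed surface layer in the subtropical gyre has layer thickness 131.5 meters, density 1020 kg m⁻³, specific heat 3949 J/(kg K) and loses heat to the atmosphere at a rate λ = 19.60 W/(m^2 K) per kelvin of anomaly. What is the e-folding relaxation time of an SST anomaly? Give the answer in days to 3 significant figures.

313 days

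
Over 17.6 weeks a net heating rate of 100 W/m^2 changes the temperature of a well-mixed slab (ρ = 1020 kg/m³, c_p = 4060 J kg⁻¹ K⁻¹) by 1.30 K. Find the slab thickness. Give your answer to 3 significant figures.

Heat input Q = F Δt = 100 × 1.06×10^7 s = 1.06×10^9 J/m².
Required areal heat capacity C = Q / ΔT = 8.19×10^8 J/(m²·K).
Depth D = C / (ρ c_p) = 8.19×10^8 / (1020 × 4060) = 198 m.

198 m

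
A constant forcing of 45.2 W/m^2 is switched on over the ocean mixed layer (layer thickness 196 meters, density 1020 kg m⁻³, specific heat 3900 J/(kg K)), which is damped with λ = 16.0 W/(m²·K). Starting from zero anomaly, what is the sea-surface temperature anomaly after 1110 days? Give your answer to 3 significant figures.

2.43 K

Areal heat capacity C = ρ c_p D = 1020 × 3900 × 196 = 7.80×10^8 J/(m²·K).
τ = C / λ = 7.80×10^8 / 16.0 = 4.87×10^7 s.
Equilibrium anomaly ΔT_eq = F / λ = 45.2 / 16.0 = 2.82 K.
t = 1110 days = 9.59×10^7 s, so t/τ = 1.97.
ΔT(t) = ΔT_eq (1 − e^(−t/τ)) = 2.82 × (1 − e^−1.97) = 2.43 K.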